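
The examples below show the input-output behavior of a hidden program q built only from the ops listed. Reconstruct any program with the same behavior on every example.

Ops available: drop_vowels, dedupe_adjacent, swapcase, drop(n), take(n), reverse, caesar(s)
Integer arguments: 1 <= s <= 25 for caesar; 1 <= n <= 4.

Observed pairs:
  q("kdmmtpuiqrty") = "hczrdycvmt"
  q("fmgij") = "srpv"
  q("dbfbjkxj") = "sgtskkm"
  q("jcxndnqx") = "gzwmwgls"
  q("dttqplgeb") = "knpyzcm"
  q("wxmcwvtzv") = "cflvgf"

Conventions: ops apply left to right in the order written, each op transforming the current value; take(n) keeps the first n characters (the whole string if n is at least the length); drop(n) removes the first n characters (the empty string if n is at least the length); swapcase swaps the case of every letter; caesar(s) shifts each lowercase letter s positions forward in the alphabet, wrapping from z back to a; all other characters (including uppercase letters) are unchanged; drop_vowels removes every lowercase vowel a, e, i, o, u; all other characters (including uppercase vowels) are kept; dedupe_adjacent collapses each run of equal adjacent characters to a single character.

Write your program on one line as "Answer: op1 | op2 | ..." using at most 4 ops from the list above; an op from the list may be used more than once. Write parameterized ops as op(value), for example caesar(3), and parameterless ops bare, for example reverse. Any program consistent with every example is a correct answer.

reverse | dedupe_adjacent | caesar(9) | drop_vowels

Check, running the answer program on each example:
  "kdmmtpuiqrty" -> "ytrqiuptmmdk" -> "ytrqiuptmdk" -> "hcazrdycvmt" -> "hczrdycvmt"
  "fmgij" -> "jigmf" -> "jigmf" -> "srpvo" -> "srpv"
  "dbfbjkxj" -> "jxkjbfbd" -> "jxkjbfbd" -> "sgtskokm" -> "sgtskkm"
  "jcxndnqx" -> "xqndnxcj" -> "xqndnxcj" -> "gzwmwgls" -> "gzwmwgls"
  "dttqplgeb" -> "beglpqttd" -> "beglpqtd" -> "knpuyzcm" -> "knpyzcm"
  "wxmcwvtzv" -> "vztvwcmxw" -> "vztvwcmxw" -> "eiceflvgf" -> "cflvgf"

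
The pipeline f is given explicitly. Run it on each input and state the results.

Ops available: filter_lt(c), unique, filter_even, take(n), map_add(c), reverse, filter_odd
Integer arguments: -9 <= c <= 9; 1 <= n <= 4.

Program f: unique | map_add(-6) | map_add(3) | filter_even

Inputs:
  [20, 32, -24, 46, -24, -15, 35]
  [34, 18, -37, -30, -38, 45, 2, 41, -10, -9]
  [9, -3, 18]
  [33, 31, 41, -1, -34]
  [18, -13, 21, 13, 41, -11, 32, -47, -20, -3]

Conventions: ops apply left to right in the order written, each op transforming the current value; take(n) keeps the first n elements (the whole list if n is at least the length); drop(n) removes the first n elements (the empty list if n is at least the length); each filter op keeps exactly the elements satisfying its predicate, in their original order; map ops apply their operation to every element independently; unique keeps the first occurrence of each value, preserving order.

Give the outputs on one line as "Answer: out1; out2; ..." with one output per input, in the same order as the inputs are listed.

Execution, op by op:
  [20, 32, -24, 46, -24, -15, 35] -> [20, 32, -24, 46, -15, 35] -> [14, 26, -30, 40, -21, 29] -> [17, 29, -27, 43, -18, 32] -> [-18, 32]
  [34, 18, -37, -30, -38, 45, 2, 41, -10, -9] -> [34, 18, -37, -30, -38, 45, 2, 41, -10, -9] -> [28, 12, -43, -36, -44, 39, -4, 35, -16, -15] -> [31, 15, -40, -33, -41, 42, -1, 38, -13, -12] -> [-40, 42, 38, -12]
  [9, -3, 18] -> [9, -3, 18] -> [3, -9, 12] -> [6, -6, 15] -> [6, -6]
  [33, 31, 41, -1, -34] -> [33, 31, 41, -1, -34] -> [27, 25, 35, -7, -40] -> [30, 28, 38, -4, -37] -> [30, 28, 38, -4]
  [18, -13, 21, 13, 41, -11, 32, -47, -20, -3] -> [18, -13, 21, 13, 41, -11, 32, -47, -20, -3] -> [12, -19, 15, 7, 35, -17, 26, -53, -26, -9] -> [15, -16, 18, 10, 38, -14, 29, -50, -23, -6] -> [-16, 18, 10, 38, -14, -50, -6]

[-18, 32]; [-40, 42, 38, -12]; [6, -6]; [30, 28, 38, -4]; [-16, 18, 10, 38, -14, -50, -6]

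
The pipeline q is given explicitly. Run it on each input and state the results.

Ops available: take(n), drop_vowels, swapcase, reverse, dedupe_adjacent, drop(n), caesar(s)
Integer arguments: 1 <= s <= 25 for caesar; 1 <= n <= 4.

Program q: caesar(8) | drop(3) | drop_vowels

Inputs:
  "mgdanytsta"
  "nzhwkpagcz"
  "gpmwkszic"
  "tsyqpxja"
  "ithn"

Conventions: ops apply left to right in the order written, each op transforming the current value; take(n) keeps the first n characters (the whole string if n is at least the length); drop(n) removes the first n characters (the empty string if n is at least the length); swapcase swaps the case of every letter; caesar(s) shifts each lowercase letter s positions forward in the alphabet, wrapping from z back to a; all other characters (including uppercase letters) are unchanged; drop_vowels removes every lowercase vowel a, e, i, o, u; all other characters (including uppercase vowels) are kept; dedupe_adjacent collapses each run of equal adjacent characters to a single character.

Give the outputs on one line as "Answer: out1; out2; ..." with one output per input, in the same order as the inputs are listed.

Execution, op by op:
  "mgdanytsta" -> "uolivgbabi" -> "ivgbabi" -> "vgbb"
  "nzhwkpagcz" -> "vhpesxiokh" -> "esxiokh" -> "sxkh"
  "gpmwkszic" -> "oxuesahqk" -> "esahqk" -> "shqk"
  "tsyqpxja" -> "bagyxfri" -> "yxfri" -> "yxfr"
  "ithn" -> "qbpv" -> "v" -> "v"

"vgbb"; "sxkh"; "shqk"; "yxfr"; "v"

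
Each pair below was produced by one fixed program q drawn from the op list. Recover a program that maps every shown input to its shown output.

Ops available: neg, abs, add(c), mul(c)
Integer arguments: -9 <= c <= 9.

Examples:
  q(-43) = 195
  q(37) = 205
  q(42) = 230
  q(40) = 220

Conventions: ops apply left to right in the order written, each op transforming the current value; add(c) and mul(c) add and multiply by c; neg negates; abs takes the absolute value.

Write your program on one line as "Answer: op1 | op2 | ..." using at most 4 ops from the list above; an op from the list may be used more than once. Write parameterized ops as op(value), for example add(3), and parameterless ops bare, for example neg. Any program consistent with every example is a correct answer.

add(4) | abs | mul(5)

Check, running the answer program on each example:
  -43 -> -39 -> 39 -> 195
  37 -> 41 -> 41 -> 205
  42 -> 46 -> 46 -> 230
  40 -> 44 -> 44 -> 220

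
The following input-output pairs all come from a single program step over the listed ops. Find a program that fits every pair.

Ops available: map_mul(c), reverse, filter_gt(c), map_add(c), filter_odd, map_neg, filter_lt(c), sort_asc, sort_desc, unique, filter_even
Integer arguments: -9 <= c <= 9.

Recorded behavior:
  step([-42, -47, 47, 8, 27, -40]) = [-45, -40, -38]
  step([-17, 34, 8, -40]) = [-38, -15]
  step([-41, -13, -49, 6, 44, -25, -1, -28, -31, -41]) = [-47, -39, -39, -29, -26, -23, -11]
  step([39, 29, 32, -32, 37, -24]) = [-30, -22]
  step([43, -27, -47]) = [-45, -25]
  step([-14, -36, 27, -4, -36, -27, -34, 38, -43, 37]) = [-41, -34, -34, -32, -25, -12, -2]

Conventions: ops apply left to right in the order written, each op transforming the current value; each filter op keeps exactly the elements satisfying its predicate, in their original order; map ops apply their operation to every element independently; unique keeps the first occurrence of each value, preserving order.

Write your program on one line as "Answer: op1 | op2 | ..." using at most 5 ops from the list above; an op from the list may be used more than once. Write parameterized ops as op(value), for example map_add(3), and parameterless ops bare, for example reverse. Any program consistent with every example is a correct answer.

sort_asc | sort_desc | map_add(2) | reverse | filter_lt(1)

Check, running the answer program on each example:
  [-42, -47, 47, 8, 27, -40] -> [-47, -42, -40, 8, 27, 47] -> [47, 27, 8, -40, -42, -47] -> [49, 29, 10, -38, -40, -45] -> [-45, -40, -38, 10, 29, 49] -> [-45, -40, -38]
  [-17, 34, 8, -40] -> [-40, -17, 8, 34] -> [34, 8, -17, -40] -> [36, 10, -15, -38] -> [-38, -15, 10, 36] -> [-38, -15]
  [-41, -13, -49, 6, 44, -25, -1, -28, -31, -41] -> [-49, -41, -41, -31, -28, -25, -13, -1, 6, 44] -> [44, 6, -1, -13, -25, -28, -31, -41, -41, -49] -> [46, 8, 1, -11, -23, -26, -29, -39, -39, -47] -> [-47, -39, -39, -29, -26, -23, -11, 1, 8, 46] -> [-47, -39, -39, -29, -26, -23, -11]
  [39, 29, 32, -32, 37, -24] -> [-32, -24, 29, 32, 37, 39] -> [39, 37, 32, 29, -24, -32] -> [41, 39, 34, 31, -22, -30] -> [-30, -22, 31, 34, 39, 41] -> [-30, -22]
  [43, -27, -47] -> [-47, -27, 43] -> [43, -27, -47] -> [45, -25, -45] -> [-45, -25, 45] -> [-45, -25]
  [-14, -36, 27, -4, -36, -27, -34, 38, -43, 37] -> [-43, -36, -36, -34, -27, -14, -4, 27, 37, 38] -> [38, 37, 27, -4, -14, -27, -34, -36, -36, -43] -> [40, 39, 29, -2, -12, -25, -32, -34, -34, -41] -> [-41, -34, -34, -32, -25, -12, -2, 29, 39, 40] -> [-41, -34, -34, -32, -25, -12, -2]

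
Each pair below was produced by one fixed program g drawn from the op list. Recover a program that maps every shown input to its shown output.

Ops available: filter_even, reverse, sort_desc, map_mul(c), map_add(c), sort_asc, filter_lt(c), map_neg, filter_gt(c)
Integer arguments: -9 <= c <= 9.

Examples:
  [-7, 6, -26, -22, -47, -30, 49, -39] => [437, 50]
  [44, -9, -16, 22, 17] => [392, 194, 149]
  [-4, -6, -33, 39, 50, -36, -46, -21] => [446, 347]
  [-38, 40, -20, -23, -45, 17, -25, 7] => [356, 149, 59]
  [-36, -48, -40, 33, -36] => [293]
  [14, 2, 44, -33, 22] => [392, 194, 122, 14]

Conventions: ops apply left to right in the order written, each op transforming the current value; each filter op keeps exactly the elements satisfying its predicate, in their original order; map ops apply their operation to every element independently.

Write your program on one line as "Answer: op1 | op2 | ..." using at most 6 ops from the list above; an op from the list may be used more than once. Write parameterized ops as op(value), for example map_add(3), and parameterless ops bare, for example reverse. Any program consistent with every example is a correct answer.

map_mul(9) | sort_desc | filter_gt(1) | map_add(-2) | map_add(-2)

Check, running the answer program on each example:
  [-7, 6, -26, -22, -47, -30, 49, -39] -> [-63, 54, -234, -198, -423, -270, 441, -351] -> [441, 54, -63, -198, -234, -270, -351, -423] -> [441, 54] -> [439, 52] -> [437, 50]
  [44, -9, -16, 22, 17] -> [396, -81, -144, 198, 153] -> [396, 198, 153, -81, -144] -> [396, 198, 153] -> [394, 196, 151] -> [392, 194, 149]
  [-4, -6, -33, 39, 50, -36, -46, -21] -> [-36, -54, -297, 351, 450, -324, -414, -189] -> [450, 351, -36, -54, -189, -297, -324, -414] -> [450, 351] -> [448, 349] -> [446, 347]
  [-38, 40, -20, -23, -45, 17, -25, 7] -> [-342, 360, -180, -207, -405, 153, -225, 63] -> [360, 153, 63, -180, -207, -225, -342, -405] -> [360, 153, 63] -> [358, 151, 61] -> [356, 149, 59]
  [-36, -48, -40, 33, -36] -> [-324, -432, -360, 297, -324] -> [297, -324, -324, -360, -432] -> [297] -> [295] -> [293]
  [14, 2, 44, -33, 22] -> [126, 18, 396, -297, 198] -> [396, 198, 126, 18, -297] -> [396, 198, 126, 18] -> [394, 196, 124, 16] -> [392, 194, 122, 14]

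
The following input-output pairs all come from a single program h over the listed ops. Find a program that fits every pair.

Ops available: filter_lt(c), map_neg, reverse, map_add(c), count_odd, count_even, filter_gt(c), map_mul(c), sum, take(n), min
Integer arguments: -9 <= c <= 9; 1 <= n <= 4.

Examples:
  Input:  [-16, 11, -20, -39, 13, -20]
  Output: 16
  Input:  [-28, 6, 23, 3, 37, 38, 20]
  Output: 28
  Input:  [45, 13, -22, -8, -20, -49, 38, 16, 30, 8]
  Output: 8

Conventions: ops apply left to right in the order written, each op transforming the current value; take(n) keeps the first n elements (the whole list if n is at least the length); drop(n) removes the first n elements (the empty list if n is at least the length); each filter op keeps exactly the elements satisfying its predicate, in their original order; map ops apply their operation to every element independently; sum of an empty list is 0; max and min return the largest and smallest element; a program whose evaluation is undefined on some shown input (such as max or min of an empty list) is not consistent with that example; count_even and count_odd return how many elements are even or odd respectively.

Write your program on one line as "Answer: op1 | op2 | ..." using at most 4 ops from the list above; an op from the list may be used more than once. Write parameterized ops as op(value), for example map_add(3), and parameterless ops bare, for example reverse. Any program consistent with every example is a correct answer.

map_neg | filter_gt(6) | reverse | min

Check, running the answer program on each example:
  [-16, 11, -20, -39, 13, -20] -> [16, -11, 20, 39, -13, 20] -> [16, 20, 39, 20] -> [20, 39, 20, 16] -> 16
  [-28, 6, 23, 3, 37, 38, 20] -> [28, -6, -23, -3, -37, -38, -20] -> [28] -> [28] -> 28
  [45, 13, -22, -8, -20, -49, 38, 16, 30, 8] -> [-45, -13, 22, 8, 20, 49, -38, -16, -30, -8] -> [22, 8, 20, 49] -> [49, 20, 8, 22] -> 8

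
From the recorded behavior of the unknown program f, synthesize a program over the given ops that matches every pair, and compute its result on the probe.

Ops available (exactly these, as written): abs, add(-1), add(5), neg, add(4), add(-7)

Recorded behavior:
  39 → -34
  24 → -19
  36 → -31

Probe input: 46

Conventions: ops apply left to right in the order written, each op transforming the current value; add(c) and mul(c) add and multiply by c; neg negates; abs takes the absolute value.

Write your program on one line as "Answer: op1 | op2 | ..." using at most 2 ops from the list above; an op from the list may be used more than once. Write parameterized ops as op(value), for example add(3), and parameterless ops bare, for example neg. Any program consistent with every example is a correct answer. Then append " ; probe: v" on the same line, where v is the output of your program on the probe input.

neg | add(5) ; probe: -41

Check, running the answer program on each example:
  39 -> -39 -> -34
  24 -> -24 -> -19
  36 -> -36 -> -31
  probe: 46 -> -46 -> -41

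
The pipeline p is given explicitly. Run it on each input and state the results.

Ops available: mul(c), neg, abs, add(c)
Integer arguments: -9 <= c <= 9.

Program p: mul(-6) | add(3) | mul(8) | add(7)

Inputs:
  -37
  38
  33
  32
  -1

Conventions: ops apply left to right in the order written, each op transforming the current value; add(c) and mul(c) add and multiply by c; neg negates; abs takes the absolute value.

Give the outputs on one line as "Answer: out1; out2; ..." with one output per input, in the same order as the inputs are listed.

1807; -1793; -1553; -1505; 79

Execution, op by op:
  -37 -> 222 -> 225 -> 1800 -> 1807
  38 -> -228 -> -225 -> -1800 -> -1793
  33 -> -198 -> -195 -> -1560 -> -1553
  32 -> -192 -> -189 -> -1512 -> -1505
  -1 -> 6 -> 9 -> 72 -> 79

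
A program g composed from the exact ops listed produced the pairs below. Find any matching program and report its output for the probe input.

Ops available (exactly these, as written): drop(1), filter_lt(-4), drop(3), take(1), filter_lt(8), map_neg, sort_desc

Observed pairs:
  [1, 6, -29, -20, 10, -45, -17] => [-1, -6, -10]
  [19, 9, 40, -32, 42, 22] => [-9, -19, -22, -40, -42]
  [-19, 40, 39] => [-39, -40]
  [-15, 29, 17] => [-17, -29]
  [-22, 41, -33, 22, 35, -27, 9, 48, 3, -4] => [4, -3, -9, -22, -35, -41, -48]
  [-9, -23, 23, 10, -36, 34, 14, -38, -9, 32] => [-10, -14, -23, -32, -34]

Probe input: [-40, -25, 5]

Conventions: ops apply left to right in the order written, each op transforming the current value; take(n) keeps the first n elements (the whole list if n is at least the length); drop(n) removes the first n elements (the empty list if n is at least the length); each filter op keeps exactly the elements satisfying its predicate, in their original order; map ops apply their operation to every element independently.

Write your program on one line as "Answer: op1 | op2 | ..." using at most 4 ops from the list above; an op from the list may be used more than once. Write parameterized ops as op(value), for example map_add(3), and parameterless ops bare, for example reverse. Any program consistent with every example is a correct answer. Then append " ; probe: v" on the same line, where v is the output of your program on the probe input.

map_neg | filter_lt(8) | sort_desc ; probe: [-5]

Check, running the answer program on each example:
  [1, 6, -29, -20, 10, -45, -17] -> [-1, -6, 29, 20, -10, 45, 17] -> [-1, -6, -10] -> [-1, -6, -10]
  [19, 9, 40, -32, 42, 22] -> [-19, -9, -40, 32, -42, -22] -> [-19, -9, -40, -42, -22] -> [-9, -19, -22, -40, -42]
  [-19, 40, 39] -> [19, -40, -39] -> [-40, -39] -> [-39, -40]
  [-15, 29, 17] -> [15, -29, -17] -> [-29, -17] -> [-17, -29]
  [-22, 41, -33, 22, 35, -27, 9, 48, 3, -4] -> [22, -41, 33, -22, -35, 27, -9, -48, -3, 4] -> [-41, -22, -35, -9, -48, -3, 4] -> [4, -3, -9, -22, -35, -41, -48]
  [-9, -23, 23, 10, -36, 34, 14, -38, -9, 32] -> [9, 23, -23, -10, 36, -34, -14, 38, 9, -32] -> [-23, -10, -34, -14, -32] -> [-10, -14, -23, -32, -34]
  probe: [-40, -25, 5] -> [40, 25, -5] -> [-5] -> [-5]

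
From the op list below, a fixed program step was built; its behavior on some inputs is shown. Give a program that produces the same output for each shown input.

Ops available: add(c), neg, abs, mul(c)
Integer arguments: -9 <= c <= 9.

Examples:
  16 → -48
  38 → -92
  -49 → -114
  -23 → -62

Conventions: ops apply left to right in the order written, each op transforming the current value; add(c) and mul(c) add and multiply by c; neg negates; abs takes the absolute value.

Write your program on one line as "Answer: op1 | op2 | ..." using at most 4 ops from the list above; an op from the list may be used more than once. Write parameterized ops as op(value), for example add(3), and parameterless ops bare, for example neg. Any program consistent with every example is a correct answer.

abs | add(8) | neg | mul(2)

Check, running the answer program on each example:
  16 -> 16 -> 24 -> -24 -> -48
  38 -> 38 -> 46 -> -46 -> -92
  -49 -> 49 -> 57 -> -57 -> -114
  -23 -> 23 -> 31 -> -31 -> -62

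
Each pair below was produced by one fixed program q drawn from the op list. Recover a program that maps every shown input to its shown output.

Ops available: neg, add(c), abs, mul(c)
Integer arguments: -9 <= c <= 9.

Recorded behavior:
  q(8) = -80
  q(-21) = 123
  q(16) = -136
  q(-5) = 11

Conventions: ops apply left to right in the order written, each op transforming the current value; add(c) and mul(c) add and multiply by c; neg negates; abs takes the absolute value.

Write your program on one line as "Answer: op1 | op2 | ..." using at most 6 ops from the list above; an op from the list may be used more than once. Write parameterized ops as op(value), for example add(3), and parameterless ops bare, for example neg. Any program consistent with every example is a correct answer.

add(5) | add(5) | add(-6) | mul(-7) | add(4)

Check, running the answer program on each example:
  8 -> 13 -> 18 -> 12 -> -84 -> -80
  -21 -> -16 -> -11 -> -17 -> 119 -> 123
  16 -> 21 -> 26 -> 20 -> -140 -> -136
  -5 -> 0 -> 5 -> -1 -> 7 -> 11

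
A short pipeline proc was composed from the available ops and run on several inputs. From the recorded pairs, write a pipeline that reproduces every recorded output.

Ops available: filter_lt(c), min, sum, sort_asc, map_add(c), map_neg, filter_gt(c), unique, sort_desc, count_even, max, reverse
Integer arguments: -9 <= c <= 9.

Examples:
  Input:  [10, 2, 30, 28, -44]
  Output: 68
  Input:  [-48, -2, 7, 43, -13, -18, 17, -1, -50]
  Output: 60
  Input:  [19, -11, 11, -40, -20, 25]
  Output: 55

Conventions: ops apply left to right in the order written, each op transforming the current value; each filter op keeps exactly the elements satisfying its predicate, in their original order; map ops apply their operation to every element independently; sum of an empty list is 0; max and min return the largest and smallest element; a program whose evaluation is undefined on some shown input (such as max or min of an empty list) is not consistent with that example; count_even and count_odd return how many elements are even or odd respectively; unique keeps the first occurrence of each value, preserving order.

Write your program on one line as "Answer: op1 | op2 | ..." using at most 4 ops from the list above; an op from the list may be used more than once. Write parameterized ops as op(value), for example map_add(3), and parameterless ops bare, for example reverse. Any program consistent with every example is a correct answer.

sort_desc | filter_gt(8) | reverse | sum

Check, running the answer program on each example:
  [10, 2, 30, 28, -44] -> [30, 28, 10, 2, -44] -> [30, 28, 10] -> [10, 28, 30] -> 68
  [-48, -2, 7, 43, -13, -18, 17, -1, -50] -> [43, 17, 7, -1, -2, -13, -18, -48, -50] -> [43, 17] -> [17, 43] -> 60
  [19, -11, 11, -40, -20, 25] -> [25, 19, 11, -11, -20, -40] -> [25, 19, 11] -> [11, 19, 25] -> 55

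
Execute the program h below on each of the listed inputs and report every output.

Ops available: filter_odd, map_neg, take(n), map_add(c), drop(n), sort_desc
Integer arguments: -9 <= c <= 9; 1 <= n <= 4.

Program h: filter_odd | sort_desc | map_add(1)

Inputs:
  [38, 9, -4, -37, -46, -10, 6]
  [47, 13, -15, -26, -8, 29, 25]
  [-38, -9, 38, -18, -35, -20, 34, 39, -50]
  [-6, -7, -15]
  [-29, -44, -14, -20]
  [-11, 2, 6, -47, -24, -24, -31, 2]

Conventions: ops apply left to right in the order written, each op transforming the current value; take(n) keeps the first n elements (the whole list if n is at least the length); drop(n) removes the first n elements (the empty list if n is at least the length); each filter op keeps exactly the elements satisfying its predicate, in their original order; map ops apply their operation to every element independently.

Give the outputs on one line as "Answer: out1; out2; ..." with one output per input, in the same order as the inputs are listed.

[10, -36]; [48, 30, 26, 14, -14]; [40, -8, -34]; [-6, -14]; [-28]; [-10, -30, -46]

Execution, op by op:
  [38, 9, -4, -37, -46, -10, 6] -> [9, -37] -> [9, -37] -> [10, -36]
  [47, 13, -15, -26, -8, 29, 25] -> [47, 13, -15, 29, 25] -> [47, 29, 25, 13, -15] -> [48, 30, 26, 14, -14]
  [-38, -9, 38, -18, -35, -20, 34, 39, -50] -> [-9, -35, 39] -> [39, -9, -35] -> [40, -8, -34]
  [-6, -7, -15] -> [-7, -15] -> [-7, -15] -> [-6, -14]
  [-29, -44, -14, -20] -> [-29] -> [-29] -> [-28]
  [-11, 2, 6, -47, -24, -24, -31, 2] -> [-11, -47, -31] -> [-11, -31, -47] -> [-10, -30, -46]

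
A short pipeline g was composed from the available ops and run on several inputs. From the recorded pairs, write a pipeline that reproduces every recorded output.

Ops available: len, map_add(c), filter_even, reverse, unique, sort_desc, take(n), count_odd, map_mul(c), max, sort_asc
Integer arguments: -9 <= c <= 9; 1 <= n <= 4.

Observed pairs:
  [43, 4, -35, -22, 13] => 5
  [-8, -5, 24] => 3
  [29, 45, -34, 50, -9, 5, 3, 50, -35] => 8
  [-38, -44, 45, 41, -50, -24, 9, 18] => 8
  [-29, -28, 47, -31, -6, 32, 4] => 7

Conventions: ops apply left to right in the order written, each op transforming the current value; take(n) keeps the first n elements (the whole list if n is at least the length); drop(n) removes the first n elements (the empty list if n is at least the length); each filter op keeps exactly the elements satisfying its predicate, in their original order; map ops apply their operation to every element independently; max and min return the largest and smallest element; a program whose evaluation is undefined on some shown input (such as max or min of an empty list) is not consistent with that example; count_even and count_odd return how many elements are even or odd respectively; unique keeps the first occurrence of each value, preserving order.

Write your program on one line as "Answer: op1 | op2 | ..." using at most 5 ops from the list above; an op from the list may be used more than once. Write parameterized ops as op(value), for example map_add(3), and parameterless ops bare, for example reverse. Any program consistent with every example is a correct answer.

map_mul(8) | unique | map_mul(2) | len

Check, running the answer program on each example:
  [43, 4, -35, -22, 13] -> [344, 32, -280, -176, 104] -> [344, 32, -280, -176, 104] -> [688, 64, -560, -352, 208] -> 5
  [-8, -5, 24] -> [-64, -40, 192] -> [-64, -40, 192] -> [-128, -80, 384] -> 3
  [29, 45, -34, 50, -9, 5, 3, 50, -35] -> [232, 360, -272, 400, -72, 40, 24, 400, -280] -> [232, 360, -272, 400, -72, 40, 24, -280] -> [464, 720, -544, 800, -144, 80, 48, -560] -> 8
  [-38, -44, 45, 41, -50, -24, 9, 18] -> [-304, -352, 360, 328, -400, -192, 72, 144] -> [-304, -352, 360, 328, -400, -192, 72, 144] -> [-608, -704, 720, 656, -800, -384, 144, 288] -> 8
  [-29, -28, 47, -31, -6, 32, 4] -> [-232, -224, 376, -248, -48, 256, 32] -> [-232, -224, 376, -248, -48, 256, 32] -> [-464, -448, 752, -496, -96, 512, 64] -> 7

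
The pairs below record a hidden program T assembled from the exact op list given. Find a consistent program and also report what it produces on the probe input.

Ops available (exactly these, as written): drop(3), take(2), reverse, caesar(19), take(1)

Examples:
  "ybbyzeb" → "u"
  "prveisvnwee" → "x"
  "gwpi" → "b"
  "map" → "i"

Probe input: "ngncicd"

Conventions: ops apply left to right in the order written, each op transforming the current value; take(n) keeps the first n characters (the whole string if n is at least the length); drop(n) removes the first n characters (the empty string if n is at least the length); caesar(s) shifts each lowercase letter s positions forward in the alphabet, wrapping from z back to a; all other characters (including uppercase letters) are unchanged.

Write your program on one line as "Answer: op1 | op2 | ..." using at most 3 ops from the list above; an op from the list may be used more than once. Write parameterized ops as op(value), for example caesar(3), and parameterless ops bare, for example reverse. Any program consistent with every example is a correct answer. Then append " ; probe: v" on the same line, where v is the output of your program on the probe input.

reverse | caesar(19) | take(1) ; probe: "w"

Check, running the answer program on each example:
  "ybbyzeb" -> "bezybby" -> "uxsruur" -> "u"
  "prveisvnwee" -> "eewnvsievrp" -> "xxpgolbxoki" -> "x"
  "gwpi" -> "ipwg" -> "bipz" -> "b"
  "map" -> "pam" -> "itf" -> "i"
  probe: "ngncicd" -> "dcicngn" -> "wvbvgzg" -> "w"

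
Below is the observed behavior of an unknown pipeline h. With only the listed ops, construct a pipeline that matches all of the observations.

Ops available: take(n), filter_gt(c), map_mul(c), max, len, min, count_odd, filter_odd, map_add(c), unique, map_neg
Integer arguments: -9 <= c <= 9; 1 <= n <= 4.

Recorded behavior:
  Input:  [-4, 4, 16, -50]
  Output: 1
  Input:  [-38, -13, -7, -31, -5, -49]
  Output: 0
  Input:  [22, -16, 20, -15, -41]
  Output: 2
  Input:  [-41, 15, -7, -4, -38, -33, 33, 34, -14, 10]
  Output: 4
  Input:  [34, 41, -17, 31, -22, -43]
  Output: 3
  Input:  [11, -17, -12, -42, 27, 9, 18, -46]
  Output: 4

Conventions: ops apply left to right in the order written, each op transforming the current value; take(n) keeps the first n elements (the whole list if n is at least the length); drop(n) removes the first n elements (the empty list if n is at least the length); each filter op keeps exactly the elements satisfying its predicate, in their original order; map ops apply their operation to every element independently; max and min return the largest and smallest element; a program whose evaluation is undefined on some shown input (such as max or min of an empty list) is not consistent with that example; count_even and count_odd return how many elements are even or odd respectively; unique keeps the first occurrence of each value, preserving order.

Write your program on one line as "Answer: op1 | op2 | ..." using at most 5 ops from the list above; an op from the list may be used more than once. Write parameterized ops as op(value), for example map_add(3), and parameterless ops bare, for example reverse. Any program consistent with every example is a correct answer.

filter_gt(6) | map_mul(-9) | map_add(5) | len

Check, running the answer program on each example:
  [-4, 4, 16, -50] -> [16] -> [-144] -> [-139] -> 1
  [-38, -13, -7, -31, -5, -49] -> [] -> [] -> [] -> 0
  [22, -16, 20, -15, -41] -> [22, 20] -> [-198, -180] -> [-193, -175] -> 2
  [-41, 15, -7, -4, -38, -33, 33, 34, -14, 10] -> [15, 33, 34, 10] -> [-135, -297, -306, -90] -> [-130, -292, -301, -85] -> 4
  [34, 41, -17, 31, -22, -43] -> [34, 41, 31] -> [-306, -369, -279] -> [-301, -364, -274] -> 3
  [11, -17, -12, -42, 27, 9, 18, -46] -> [11, 27, 9, 18] -> [-99, -243, -81, -162] -> [-94, -238, -76, -157] -> 4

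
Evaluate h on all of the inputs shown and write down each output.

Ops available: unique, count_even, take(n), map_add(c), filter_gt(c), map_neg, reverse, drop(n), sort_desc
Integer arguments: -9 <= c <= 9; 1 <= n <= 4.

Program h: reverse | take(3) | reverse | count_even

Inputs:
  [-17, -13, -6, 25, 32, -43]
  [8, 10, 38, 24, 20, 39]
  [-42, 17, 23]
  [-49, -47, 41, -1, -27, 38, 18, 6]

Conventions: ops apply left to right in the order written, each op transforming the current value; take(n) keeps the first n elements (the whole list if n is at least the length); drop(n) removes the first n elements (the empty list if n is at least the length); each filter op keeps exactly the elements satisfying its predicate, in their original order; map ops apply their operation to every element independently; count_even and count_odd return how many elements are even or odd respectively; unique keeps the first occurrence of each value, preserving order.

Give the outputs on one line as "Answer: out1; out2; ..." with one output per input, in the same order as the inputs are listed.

1; 2; 1; 3

Execution, op by op:
  [-17, -13, -6, 25, 32, -43] -> [-43, 32, 25, -6, -13, -17] -> [-43, 32, 25] -> [25, 32, -43] -> 1
  [8, 10, 38, 24, 20, 39] -> [39, 20, 24, 38, 10, 8] -> [39, 20, 24] -> [24, 20, 39] -> 2
  [-42, 17, 23] -> [23, 17, -42] -> [23, 17, -42] -> [-42, 17, 23] -> 1
  [-49, -47, 41, -1, -27, 38, 18, 6] -> [6, 18, 38, -27, -1, 41, -47, -49] -> [6, 18, 38] -> [38, 18, 6] -> 3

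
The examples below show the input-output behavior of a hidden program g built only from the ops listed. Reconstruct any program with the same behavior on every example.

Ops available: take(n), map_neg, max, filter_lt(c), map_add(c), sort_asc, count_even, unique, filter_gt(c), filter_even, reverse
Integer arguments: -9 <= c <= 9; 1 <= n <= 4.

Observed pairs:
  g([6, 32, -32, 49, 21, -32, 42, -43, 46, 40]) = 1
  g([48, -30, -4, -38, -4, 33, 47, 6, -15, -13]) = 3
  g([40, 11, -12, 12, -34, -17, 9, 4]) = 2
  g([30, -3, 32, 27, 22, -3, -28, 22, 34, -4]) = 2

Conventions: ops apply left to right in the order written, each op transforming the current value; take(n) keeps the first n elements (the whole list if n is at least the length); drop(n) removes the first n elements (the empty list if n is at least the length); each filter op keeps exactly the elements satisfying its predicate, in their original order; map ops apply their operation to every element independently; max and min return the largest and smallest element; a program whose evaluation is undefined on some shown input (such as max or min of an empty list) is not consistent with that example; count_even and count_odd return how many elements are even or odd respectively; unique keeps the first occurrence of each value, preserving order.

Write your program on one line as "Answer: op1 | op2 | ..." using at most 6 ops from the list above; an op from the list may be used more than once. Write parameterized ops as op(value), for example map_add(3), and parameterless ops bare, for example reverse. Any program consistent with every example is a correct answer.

unique | filter_even | sort_asc | map_neg | filter_gt(0) | count_even

Check, running the answer program on each example:
  [6, 32, -32, 49, 21, -32, 42, -43, 46, 40] -> [6, 32, -32, 49, 21, 42, -43, 46, 40] -> [6, 32, -32, 42, 46, 40] -> [-32, 6, 32, 40, 42, 46] -> [32, -6, -32, -40, -42, -46] -> [32] -> 1
  [48, -30, -4, -38, -4, 33, 47, 6, -15, -13] -> [48, -30, -4, -38, 33, 47, 6, -15, -13] -> [48, -30, -4, -38, 6] -> [-38, -30, -4, 6, 48] -> [38, 30, 4, -6, -48] -> [38, 30, 4] -> 3
  [40, 11, -12, 12, -34, -17, 9, 4] -> [40, 11, -12, 12, -34, -17, 9, 4] -> [40, -12, 12, -34, 4] -> [-34, -12, 4, 12, 40] -> [34, 12, -4, -12, -40] -> [34, 12] -> 2
  [30, -3, 32, 27, 22, -3, -28, 22, 34, -4] -> [30, -3, 32, 27, 22, -28, 34, -4] -> [30, 32, 22, -28, 34, -4] -> [-28, -4, 22, 30, 32, 34] -> [28, 4, -22, -30, -32, -34] -> [28, 4] -> 2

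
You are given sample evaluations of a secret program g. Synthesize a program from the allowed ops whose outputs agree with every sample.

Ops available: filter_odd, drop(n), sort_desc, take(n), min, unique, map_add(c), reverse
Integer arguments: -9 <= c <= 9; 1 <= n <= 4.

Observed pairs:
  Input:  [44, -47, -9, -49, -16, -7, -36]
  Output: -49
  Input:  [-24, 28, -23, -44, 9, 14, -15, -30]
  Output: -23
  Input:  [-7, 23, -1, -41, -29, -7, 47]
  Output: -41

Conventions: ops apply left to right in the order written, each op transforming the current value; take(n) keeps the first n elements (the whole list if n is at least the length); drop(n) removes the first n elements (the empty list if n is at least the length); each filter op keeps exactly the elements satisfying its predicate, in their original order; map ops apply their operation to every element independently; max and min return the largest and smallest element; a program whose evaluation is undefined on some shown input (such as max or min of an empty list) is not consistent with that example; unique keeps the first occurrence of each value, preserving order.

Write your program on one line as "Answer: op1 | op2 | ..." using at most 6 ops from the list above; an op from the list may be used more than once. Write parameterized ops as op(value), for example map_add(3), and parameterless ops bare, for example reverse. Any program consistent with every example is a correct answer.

reverse | filter_odd | drop(1) | reverse | min

Check, running the answer program on each example:
  [44, -47, -9, -49, -16, -7, -36] -> [-36, -7, -16, -49, -9, -47, 44] -> [-7, -49, -9, -47] -> [-49, -9, -47] -> [-47, -9, -49] -> -49
  [-24, 28, -23, -44, 9, 14, -15, -30] -> [-30, -15, 14, 9, -44, -23, 28, -24] -> [-15, 9, -23] -> [9, -23] -> [-23, 9] -> -23
  [-7, 23, -1, -41, -29, -7, 47] -> [47, -7, -29, -41, -1, 23, -7] -> [47, -7, -29, -41, -1, 23, -7] -> [-7, -29, -41, -1, 23, -7] -> [-7, 23, -1, -41, -29, -7] -> -41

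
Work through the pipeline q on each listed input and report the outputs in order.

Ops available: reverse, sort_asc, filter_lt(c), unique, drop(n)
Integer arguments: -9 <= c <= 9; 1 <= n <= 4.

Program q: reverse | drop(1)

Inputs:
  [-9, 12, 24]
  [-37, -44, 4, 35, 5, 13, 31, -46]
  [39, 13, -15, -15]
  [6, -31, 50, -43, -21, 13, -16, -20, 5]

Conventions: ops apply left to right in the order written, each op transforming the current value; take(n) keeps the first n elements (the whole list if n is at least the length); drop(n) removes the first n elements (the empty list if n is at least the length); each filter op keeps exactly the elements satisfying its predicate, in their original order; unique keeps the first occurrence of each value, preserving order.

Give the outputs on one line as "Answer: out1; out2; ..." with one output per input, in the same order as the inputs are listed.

[12, -9]; [31, 13, 5, 35, 4, -44, -37]; [-15, 13, 39]; [-20, -16, 13, -21, -43, 50, -31, 6]

Execution, op by op:
  [-9, 12, 24] -> [24, 12, -9] -> [12, -9]
  [-37, -44, 4, 35, 5, 13, 31, -46] -> [-46, 31, 13, 5, 35, 4, -44, -37] -> [31, 13, 5, 35, 4, -44, -37]
  [39, 13, -15, -15] -> [-15, -15, 13, 39] -> [-15, 13, 39]
  [6, -31, 50, -43, -21, 13, -16, -20, 5] -> [5, -20, -16, 13, -21, -43, 50, -31, 6] -> [-20, -16, 13, -21, -43, 50, -31, 6]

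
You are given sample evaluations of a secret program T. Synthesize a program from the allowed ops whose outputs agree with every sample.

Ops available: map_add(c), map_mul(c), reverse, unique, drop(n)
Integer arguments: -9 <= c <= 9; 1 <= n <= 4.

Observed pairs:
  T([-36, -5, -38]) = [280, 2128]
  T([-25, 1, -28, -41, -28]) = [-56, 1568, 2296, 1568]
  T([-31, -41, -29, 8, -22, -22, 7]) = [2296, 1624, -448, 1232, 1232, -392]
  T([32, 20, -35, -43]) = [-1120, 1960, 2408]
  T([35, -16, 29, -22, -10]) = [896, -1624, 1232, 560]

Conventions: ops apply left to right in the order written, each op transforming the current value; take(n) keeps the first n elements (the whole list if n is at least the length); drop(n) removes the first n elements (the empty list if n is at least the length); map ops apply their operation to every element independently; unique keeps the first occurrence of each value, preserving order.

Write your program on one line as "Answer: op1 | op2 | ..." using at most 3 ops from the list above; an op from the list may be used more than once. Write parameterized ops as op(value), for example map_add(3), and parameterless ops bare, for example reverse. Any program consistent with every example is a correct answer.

map_mul(8) | map_mul(-7) | drop(1)

Check, running the answer program on each example:
  [-36, -5, -38] -> [-288, -40, -304] -> [2016, 280, 2128] -> [280, 2128]
  [-25, 1, -28, -41, -28] -> [-200, 8, -224, -328, -224] -> [1400, -56, 1568, 2296, 1568] -> [-56, 1568, 2296, 1568]
  [-31, -41, -29, 8, -22, -22, 7] -> [-248, -328, -232, 64, -176, -176, 56] -> [1736, 2296, 1624, -448, 1232, 1232, -392] -> [2296, 1624, -448, 1232, 1232, -392]
  [32, 20, -35, -43] -> [256, 160, -280, -344] -> [-1792, -1120, 1960, 2408] -> [-1120, 1960, 2408]
  [35, -16, 29, -22, -10] -> [280, -128, 232, -176, -80] -> [-1960, 896, -1624, 1232, 560] -> [896, -1624, 1232, 560]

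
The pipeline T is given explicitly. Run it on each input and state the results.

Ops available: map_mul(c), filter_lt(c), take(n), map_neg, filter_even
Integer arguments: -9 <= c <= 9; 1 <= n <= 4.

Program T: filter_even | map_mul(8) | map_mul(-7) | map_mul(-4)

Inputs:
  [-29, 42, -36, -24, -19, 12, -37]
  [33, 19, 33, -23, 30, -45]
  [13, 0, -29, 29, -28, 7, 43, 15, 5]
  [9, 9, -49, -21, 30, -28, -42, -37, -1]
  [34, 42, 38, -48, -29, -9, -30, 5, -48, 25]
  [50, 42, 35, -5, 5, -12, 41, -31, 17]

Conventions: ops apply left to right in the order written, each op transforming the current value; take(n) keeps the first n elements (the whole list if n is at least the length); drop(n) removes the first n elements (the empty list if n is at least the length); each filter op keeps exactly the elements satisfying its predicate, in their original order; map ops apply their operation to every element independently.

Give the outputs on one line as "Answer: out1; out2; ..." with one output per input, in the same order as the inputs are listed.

[9408, -8064, -5376, 2688]; [6720]; [0, -6272]; [6720, -6272, -9408]; [7616, 9408, 8512, -10752, -6720, -10752]; [11200, 9408, -2688]

Execution, op by op:
  [-29, 42, -36, -24, -19, 12, -37] -> [42, -36, -24, 12] -> [336, -288, -192, 96] -> [-2352, 2016, 1344, -672] -> [9408, -8064, -5376, 2688]
  [33, 19, 33, -23, 30, -45] -> [30] -> [240] -> [-1680] -> [6720]
  [13, 0, -29, 29, -28, 7, 43, 15, 5] -> [0, -28] -> [0, -224] -> [0, 1568] -> [0, -6272]
  [9, 9, -49, -21, 30, -28, -42, -37, -1] -> [30, -28, -42] -> [240, -224, -336] -> [-1680, 1568, 2352] -> [6720, -6272, -9408]
  [34, 42, 38, -48, -29, -9, -30, 5, -48, 25] -> [34, 42, 38, -48, -30, -48] -> [272, 336, 304, -384, -240, -384] -> [-1904, -2352, -2128, 2688, 1680, 2688] -> [7616, 9408, 8512, -10752, -6720, -10752]
  [50, 42, 35, -5, 5, -12, 41, -31, 17] -> [50, 42, -12] -> [400, 336, -96] -> [-2800, -2352, 672] -> [11200, 9408, -2688]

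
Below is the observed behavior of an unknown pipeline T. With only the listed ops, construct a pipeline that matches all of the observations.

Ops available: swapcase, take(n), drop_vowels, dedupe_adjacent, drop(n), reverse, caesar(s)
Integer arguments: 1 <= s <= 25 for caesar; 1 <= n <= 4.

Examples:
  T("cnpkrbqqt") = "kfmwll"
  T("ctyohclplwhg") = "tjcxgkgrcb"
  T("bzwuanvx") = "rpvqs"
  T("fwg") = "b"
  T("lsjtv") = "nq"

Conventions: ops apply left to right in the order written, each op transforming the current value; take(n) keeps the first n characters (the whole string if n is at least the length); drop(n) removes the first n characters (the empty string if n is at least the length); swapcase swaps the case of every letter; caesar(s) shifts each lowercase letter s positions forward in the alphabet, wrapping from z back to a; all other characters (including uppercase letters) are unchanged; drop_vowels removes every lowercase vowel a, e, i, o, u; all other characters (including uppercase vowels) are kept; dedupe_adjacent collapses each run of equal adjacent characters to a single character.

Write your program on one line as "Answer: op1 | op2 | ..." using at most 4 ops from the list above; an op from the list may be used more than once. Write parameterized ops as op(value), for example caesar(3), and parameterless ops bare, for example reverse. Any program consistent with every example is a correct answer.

caesar(7) | caesar(14) | drop_vowels | drop(1)

Check, running the answer program on each example:
  "cnpkrbqqt" -> "juwryixxa" -> "xikfmwllo" -> "xkfmwll" -> "kfmwll"
  "ctyohclplwhg" -> "jafvojswsdon" -> "xotjcxgkgrcb" -> "xtjcxgkgrcb" -> "tjcxgkgrcb"
  "bzwuanvx" -> "igdbhuce" -> "wurpviqs" -> "wrpvqs" -> "rpvqs"
  "fwg" -> "mdn" -> "arb" -> "rb" -> "b"
  "lsjtv" -> "szqac" -> "gneoq" -> "gnq" -> "nq"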